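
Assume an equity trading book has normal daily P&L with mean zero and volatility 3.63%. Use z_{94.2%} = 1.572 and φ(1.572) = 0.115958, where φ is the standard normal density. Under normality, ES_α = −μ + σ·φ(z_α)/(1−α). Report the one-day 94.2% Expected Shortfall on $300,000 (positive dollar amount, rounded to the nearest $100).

$21,800

Tail multiplier: φ(z)/(1−α) = 0.115958 / 0.058 = 1.999.
ES = 3.63% × 1.999 = 7.256%.
On $300,000: 0.07256 × $300,000 = $21,768.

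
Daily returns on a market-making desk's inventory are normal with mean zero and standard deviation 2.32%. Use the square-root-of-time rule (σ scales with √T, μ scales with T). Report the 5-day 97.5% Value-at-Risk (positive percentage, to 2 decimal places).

10.17%

At 97.5%, z = 1.960.
σ_{5d} = 2.32% × √5 = 5.188%.
VaR = 1.960 × 5.188% = 10.168%.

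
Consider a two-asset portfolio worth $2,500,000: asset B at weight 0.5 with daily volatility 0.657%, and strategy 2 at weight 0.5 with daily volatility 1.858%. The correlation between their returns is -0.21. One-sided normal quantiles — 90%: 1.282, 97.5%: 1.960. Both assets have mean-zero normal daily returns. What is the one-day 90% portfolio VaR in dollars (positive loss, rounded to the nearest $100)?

$29,400

σ_p² = 0.5²·0.657² + 0.5²·1.858² + 2·-0.21·0.5·0.5·0.657·1.858 = 0.8428 (%²).
σ_p = √0.8428 = 0.918%.
VaR = 1.282 × 0.918% = 1.177%; on $2,500,000 that is $29,425.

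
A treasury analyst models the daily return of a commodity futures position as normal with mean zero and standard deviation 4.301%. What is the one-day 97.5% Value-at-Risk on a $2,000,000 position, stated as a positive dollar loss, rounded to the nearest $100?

At 97.5% one-sided, z = 1.960.
VaR = z·σ = 1.960 × 4.301% = 8.430%.
On $2,000,000: 0.08430 × $2,000,000 = $168,600.

$168,600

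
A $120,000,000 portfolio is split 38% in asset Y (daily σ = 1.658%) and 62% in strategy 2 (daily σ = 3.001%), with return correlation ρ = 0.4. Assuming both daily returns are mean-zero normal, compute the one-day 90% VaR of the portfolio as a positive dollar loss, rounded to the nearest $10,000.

σ_p² = 0.38²·1.658² + 0.62²·3.001² + 2·0.4·0.38·0.62·1.658·3.001 = 4.7967 (%²).
σ_p = √4.7967 = 2.190%.
At 90%, z = 1.282.
VaR = 1.282 × 2.190% = 2.808%; on $120,000,000 that is $3,369,600.

$3,370,000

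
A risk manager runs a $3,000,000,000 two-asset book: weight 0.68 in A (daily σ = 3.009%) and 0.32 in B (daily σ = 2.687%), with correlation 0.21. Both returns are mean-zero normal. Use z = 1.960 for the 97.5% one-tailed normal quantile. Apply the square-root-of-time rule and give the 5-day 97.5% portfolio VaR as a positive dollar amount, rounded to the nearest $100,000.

σ_p = √(0.68²·3.009² + 0.32²·2.687² + 2·0.21·0.68·0.32·3.009·2.687) = 2.380%.
σ_{5d} = 2.380% × √5 = 5.322%.
VaR = 1.960 × 5.322% = 10.431%; on $3,000,000,000 that is $312,930,000.

$312,900,000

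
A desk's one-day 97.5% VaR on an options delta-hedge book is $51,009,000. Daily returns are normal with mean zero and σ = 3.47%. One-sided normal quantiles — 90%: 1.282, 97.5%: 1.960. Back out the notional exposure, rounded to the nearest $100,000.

VaR as a fraction of value: z·σ = 1.960 × 3.47% = 6.8012%.
Position = $51,009,000 / 0.068012 = $750,000,000.

$750,000,000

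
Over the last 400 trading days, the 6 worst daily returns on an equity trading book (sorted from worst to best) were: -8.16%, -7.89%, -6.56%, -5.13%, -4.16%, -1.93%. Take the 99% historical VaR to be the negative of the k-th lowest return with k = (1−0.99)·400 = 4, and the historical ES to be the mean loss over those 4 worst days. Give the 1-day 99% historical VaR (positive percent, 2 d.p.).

k = 4; the 4th lowest return is -5.13%, so VaR = 5.13%.

5.13%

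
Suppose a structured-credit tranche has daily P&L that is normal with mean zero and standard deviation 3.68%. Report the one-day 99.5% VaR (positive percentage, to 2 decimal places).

At 99.5% one-sided, z = 2.576.
VaR = z·σ = 2.576 × 3.68% = 9.480%.

9.48%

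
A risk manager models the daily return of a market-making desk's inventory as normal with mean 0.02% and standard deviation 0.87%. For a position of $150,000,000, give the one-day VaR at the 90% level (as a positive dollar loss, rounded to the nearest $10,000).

$1,640,000

At 90% one-sided, z = 1.282.
VaR = −μ + z·σ = −(0.02%) + 1.282 × 0.87% = 1.095%.
On $150,000,000: 0.01095 × $150,000,000 = $1,642,500.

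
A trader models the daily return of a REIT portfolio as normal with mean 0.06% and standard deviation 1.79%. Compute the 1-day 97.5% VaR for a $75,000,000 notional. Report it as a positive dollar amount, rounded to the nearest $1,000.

At 97.5% one-sided, z = 1.960.
VaR = −μ + z·σ = −(0.06%) + 1.960 × 1.79% = 3.448%.
On $75,000,000: 0.03448 × $75,000,000 = $2,586,000.

$2,586,000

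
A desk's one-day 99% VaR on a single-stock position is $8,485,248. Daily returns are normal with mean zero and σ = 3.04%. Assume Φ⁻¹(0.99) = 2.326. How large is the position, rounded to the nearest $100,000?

$120,000,000

VaR as a fraction of value: z·σ = 2.326 × 3.04% = 7.07104%.
Position = $8,485,248 / 0.0707104 = $120,000,000.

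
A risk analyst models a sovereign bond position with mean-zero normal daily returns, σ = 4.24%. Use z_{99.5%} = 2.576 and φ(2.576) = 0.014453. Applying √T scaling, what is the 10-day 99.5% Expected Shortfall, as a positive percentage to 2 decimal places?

σ_{10d} = 4.24% × √10 = 13.408%.
ES multiplier = φ(z)/(1−α) = 0.014453/0.005 = 2.891.
ES = 13.408% × 2.891 = 38.763%.

38.76%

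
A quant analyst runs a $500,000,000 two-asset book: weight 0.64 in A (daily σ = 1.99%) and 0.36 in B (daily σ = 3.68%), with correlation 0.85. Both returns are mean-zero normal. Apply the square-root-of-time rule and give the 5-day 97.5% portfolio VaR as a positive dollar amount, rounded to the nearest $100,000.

σ_p = √(0.64²·1.99² + 0.36²·3.68² + 2·0.85·0.64·0.36·1.99·3.68) = 2.499%.
σ_{5d} = 2.499% × √5 = 5.588%.
z(97.5%) = 1.960.
VaR = 1.960 × 5.588% = 10.952%; on $500,000,000 that is $54,760,000.

$54,800,000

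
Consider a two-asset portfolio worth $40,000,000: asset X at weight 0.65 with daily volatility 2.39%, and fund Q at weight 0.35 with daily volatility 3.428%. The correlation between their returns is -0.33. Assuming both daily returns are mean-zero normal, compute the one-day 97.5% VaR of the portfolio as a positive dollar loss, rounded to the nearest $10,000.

σ_p² = 0.65²·2.39² + 0.35²·3.428² + 2·-0.33·0.65·0.35·2.39·3.428 = 2.6227 (%²).
σ_p = √2.6227 = 1.619%.
At 97.5%, z = 1.960.
VaR = 1.960 × 1.619% = 3.173%; on $40,000,000 that is $1,269,200.

$1,270,000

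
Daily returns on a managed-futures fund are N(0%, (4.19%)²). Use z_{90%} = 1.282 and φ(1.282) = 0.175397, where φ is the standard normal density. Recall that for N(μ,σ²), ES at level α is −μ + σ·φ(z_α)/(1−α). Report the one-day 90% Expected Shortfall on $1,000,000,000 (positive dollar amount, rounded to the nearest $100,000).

Tail multiplier: φ(z)/(1−α) = 0.175397 / 0.1 = 1.754.
ES = 4.19% × 1.754 = 7.349%.
On $1,000,000,000: 0.07349 × $1,000,000,000 = $73,490,000.

$73,500,000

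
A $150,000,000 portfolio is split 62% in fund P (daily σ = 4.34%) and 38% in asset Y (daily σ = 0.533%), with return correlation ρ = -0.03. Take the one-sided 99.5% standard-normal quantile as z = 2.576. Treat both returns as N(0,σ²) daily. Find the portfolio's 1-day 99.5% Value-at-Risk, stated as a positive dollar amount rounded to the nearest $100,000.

$10,400,000

σ_p² = 0.62²·4.34² + 0.38²·0.533² + 2·-0.03·0.62·0.38·4.34·0.533 = 7.2487 (%²).
σ_p = √7.2487 = 2.692%.
VaR = 2.576 × 2.692% = 6.935%; on $150,000,000 that is $10,402,500.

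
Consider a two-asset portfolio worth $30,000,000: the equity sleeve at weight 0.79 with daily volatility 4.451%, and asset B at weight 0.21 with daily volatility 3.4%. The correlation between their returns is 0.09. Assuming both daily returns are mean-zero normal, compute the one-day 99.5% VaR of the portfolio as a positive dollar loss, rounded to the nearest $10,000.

$2,820,000

σ_p² = 0.79²·4.451² + 0.21²·3.4² + 2·0.09·0.79·0.21·4.451·3.4 = 13.3260 (%²).
σ_p = √13.3260 = 3.650%.
At 99.5%, z = 2.576.
VaR = 2.576 × 3.650% = 9.402%; on $30,000,000 that is $2,820,600.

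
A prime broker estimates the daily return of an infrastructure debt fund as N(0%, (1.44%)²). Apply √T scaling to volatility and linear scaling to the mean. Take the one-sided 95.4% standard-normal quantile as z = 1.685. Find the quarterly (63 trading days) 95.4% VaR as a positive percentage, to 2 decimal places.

σ_{63d} = 1.44% × √63 = 11.430%.
VaR = 1.685 × 11.430% = 19.260%.

19.26%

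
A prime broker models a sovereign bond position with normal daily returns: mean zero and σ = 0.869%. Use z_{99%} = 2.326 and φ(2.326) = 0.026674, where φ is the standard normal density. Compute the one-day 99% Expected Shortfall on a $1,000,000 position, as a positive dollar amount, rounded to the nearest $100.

Tail multiplier: φ(z)/(1−α) = 0.026674 / 0.01 = 2.667.
ES = 0.869% × 2.667 = 2.318%.
On $1,000,000: 0.02318 × $1,000,000 = $23,180.

$23,200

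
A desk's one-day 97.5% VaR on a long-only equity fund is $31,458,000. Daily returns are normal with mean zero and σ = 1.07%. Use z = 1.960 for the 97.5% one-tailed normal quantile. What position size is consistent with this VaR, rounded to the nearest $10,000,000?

VaR as a fraction of value: z·σ = 1.960 × 1.07% = 2.0972%.
Position = $31,458,000 / 0.020972 = $1,500,000,000.

$1,500,000,000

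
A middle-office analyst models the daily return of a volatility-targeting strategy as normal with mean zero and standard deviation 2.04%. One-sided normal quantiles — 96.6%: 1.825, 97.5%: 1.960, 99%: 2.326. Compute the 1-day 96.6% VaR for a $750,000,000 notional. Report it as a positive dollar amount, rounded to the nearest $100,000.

$27,900,000

VaR = z·σ = 1.825 × 2.04% = 3.723%.
On $750,000,000: 0.03723 × $750,000,000 = $27,922,500.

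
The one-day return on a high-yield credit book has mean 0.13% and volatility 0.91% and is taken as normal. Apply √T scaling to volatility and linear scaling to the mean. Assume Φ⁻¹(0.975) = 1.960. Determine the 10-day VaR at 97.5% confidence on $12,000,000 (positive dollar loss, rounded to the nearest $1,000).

$521,000

σ_{10d} = 0.91% × √10 = 2.878%; μ_{10d} = 10 × 0.13% = 1.300%.
VaR = −(1.300%) + 1.960 × 2.878% = 4.341%.
On $12,000,000: 0.04341 × $12,000,000 = $520,920.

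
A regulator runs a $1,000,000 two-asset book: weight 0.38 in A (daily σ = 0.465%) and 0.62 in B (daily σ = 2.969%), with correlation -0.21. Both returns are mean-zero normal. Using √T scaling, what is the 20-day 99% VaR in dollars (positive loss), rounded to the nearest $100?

σ_p = √(0.38²·0.465² + 0.62²·2.969² + 2·-0.21·0.38·0.62·0.465·2.969) = 1.812%.
σ_{20d} = 1.812% × √20 = 8.104%.
z(99%) = 2.326.
VaR = 2.326 × 8.104% = 18.850%; on $1,000,000 that is $188,500.

$188,500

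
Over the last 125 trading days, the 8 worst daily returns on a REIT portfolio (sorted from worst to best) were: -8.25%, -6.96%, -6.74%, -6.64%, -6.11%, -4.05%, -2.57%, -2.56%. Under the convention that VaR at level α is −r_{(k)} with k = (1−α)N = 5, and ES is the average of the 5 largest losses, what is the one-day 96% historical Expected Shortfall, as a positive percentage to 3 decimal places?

6.940%

The 5 worst returns sum to -34.70%.
ES = −(-34.70%) / 5 = 6.94% ≈ 6.940%.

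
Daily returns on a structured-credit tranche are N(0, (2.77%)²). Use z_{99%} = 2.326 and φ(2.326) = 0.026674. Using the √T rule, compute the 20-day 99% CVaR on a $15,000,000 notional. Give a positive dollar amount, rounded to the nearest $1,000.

$4,956,000

σ_{20d} = 2.77% × √20 = 12.388%.
ES multiplier = φ(z)/(1−α) = 0.026674/0.01 = 2.667.
ES = 12.388% × 2.667 = 33.039%; on $15,000,000: $4,955,850.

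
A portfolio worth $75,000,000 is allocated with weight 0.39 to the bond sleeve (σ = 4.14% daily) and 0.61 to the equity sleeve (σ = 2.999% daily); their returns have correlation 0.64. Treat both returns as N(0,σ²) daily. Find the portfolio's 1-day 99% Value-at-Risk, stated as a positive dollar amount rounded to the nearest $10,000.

σ_p² = 0.39²·4.14² + 0.61²·2.999² + 2·0.64·0.39·0.61·4.14·2.999 = 9.7344 (%²).
σ_p = √9.7344 = 3.120%.
At 99%, z = 2.326.
VaR = 2.326 × 3.120% = 7.257%; on $75,000,000 that is $5,442,750.

$5,440,000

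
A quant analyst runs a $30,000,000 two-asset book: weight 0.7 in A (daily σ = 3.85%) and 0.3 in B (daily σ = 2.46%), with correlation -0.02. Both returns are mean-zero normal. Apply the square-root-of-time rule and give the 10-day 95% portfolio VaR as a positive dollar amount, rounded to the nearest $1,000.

σ_p = √(0.7²·3.85² + 0.3²·2.46² + 2·-0.02·0.7·0.3·3.85·2.46) = 2.780%.
σ_{10d} = 2.780% × √10 = 8.791%.
z(95%) = 1.645.
VaR = 1.645 × 8.791% = 14.461%; on $30,000,000 that is $4,338,300.

$4,338,000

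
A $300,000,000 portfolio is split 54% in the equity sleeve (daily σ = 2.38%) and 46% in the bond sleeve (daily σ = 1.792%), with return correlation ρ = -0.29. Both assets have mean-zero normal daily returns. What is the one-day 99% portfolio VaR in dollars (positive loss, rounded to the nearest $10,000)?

σ_p² = 0.54²·2.38² + 0.46²·1.792² + 2·-0.29·0.54·0.46·2.38·1.792 = 1.7168 (%²).
σ_p = √1.7168 = 1.310%.
At 99%, z = 2.326.
VaR = 2.326 × 1.310% = 3.047%; on $300,000,000 that is $9,141,000.

$9,140,000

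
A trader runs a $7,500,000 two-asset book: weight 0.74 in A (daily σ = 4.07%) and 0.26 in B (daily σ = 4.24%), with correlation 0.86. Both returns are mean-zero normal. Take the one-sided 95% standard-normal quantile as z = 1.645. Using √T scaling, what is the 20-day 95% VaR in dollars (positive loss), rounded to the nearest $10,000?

$2,210,000

σ_p = √(0.74²·4.07² + 0.26²·4.24² + 2·0.86·0.74·0.26·4.07·4.24) = 4.000%.
σ_{20d} = 4.000% × √20 = 17.889%.
VaR = 1.645 × 17.889% = 29.427%; on $7,500,000 that is $2,207,025.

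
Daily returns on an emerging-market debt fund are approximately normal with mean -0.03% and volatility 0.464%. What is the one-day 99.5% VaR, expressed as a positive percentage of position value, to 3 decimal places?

1.225%

At 99.5% one-sided, z = 2.576.
VaR = −μ + z·σ = −(-0.03%) + 2.576 × 0.464% = 1.225%.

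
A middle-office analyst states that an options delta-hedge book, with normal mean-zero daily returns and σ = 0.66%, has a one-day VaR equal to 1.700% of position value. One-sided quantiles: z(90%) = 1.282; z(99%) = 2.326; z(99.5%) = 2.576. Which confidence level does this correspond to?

99.5%

Implied z = VaR/σ = 1.700 / 0.66 = 2.576.
This matches z(99.5%) = 2.576.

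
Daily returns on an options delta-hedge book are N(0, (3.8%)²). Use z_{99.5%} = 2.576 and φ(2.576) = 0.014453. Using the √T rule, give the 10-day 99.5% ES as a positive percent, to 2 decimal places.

34.74%

σ_{10d} = 3.8% × √10 = 12.017%.
ES multiplier = φ(z)/(1−α) = 0.014453/0.005 = 2.891.
ES = 12.017% × 2.891 = 34.741%.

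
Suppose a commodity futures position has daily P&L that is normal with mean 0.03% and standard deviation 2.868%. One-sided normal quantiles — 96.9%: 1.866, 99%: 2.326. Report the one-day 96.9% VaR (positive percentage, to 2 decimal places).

5.32%

VaR = −μ + z·σ = −(0.03%) + 1.866 × 2.868% = 5.322%.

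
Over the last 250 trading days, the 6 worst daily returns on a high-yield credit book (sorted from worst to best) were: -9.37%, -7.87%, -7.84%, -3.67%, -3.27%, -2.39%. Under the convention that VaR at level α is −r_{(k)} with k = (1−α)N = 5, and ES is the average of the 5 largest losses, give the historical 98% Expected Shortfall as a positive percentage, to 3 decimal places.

6.404%

The 5 worst returns sum to -32.02%.
ES = −(-32.02%) / 5 = 6.404%.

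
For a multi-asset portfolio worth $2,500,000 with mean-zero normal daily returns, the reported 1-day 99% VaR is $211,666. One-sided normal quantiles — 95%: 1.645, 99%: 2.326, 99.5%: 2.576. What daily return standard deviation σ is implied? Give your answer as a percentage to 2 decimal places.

VaR as a fraction: $211,666 / $2,500,000 = 8.467%.
σ = VaR / z = 8.467% / 2.326 = 3.640%.

3.64%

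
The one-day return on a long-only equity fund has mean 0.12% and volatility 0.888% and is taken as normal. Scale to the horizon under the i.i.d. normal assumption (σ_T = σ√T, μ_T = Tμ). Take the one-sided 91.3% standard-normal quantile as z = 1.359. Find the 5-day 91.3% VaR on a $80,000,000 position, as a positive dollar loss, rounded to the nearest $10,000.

$1,680,000

σ_{5d} = 0.888% × √5 = 1.986%; μ_{5d} = 5 × 0.12% = 0.600%.
VaR = −(0.600%) + 1.359 × 1.986% = 2.099%.
On $80,000,000: 0.02099 × $80,000,000 = $1,679,200.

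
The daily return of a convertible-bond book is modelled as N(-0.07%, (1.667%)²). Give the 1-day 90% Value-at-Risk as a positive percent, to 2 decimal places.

At 90% one-sided, z = 1.282.
VaR = −μ + z·σ = −(-0.07%) + 1.282 × 1.667% = 2.207%.

2.21%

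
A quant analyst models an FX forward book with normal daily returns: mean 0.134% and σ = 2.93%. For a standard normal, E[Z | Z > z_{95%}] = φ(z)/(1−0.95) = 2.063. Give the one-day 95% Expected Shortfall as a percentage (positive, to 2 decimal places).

ES = −(0.134%) + 2.93% × 2.063 = 5.911%.

5.91%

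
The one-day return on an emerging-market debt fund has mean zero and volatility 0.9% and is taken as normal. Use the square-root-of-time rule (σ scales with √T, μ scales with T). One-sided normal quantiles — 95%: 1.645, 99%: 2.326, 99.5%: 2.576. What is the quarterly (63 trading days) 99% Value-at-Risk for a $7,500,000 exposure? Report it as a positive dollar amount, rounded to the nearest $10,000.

σ_{63d} = 0.9% × √63 = 7.144%.
VaR = 2.326 × 7.144% = 16.617%.
On $7,500,000: 0.16617 × $7,500,000 = $1,246,275.

$1,250,000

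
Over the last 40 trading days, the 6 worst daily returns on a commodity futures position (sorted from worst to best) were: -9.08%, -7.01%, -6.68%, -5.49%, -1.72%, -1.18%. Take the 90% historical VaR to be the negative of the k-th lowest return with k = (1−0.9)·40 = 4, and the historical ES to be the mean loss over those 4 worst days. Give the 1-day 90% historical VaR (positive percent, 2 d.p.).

5.49%

k = 4; the 4th lowest return is -5.49%, so VaR = 5.49%.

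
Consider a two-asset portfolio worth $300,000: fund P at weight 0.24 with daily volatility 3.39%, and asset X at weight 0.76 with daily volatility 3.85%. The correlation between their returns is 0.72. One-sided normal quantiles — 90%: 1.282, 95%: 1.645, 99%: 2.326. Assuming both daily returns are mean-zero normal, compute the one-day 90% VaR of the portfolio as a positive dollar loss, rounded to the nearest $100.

σ_p² = 0.24²·3.39² + 0.76²·3.85² + 2·0.72·0.24·0.76·3.39·3.85 = 12.6515 (%²).
σ_p = √12.6515 = 3.557%.
VaR = 1.282 × 3.557% = 4.560%; on $300,000 that is $13,680.

$13,700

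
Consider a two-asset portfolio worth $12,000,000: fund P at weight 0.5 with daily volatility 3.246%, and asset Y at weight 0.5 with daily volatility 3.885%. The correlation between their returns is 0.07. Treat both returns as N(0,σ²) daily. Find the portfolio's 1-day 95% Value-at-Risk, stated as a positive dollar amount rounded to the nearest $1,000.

σ_p² = 0.5²·3.246² + 0.5²·3.885² + 2·0.07·0.5·0.5·3.246·3.885 = 6.8488 (%²).
σ_p = √6.8488 = 2.617%.
At 95%, z = 1.645.
VaR = 1.645 × 2.617% = 4.305%; on $12,000,000 that is $516,600.

$517,000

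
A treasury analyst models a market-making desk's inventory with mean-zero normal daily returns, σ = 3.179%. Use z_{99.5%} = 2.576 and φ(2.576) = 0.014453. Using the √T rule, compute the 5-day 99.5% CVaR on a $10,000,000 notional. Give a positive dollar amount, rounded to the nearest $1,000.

$2,055,000

σ_{5d} = 3.179% × √5 = 7.108%.
ES multiplier = φ(z)/(1−α) = 0.014453/0.005 = 2.891.
ES = 7.108% × 2.891 = 20.549%; on $10,000,000: $2,054,900.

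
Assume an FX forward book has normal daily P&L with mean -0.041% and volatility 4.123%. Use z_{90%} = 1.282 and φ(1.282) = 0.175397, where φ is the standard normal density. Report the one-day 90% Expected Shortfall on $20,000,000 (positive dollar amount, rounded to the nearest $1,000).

$1,455,000

Tail multiplier: φ(z)/(1−α) = 0.175397 / 0.1 = 1.754.
ES = −(-0.041%) + 4.123% × 1.754 = 7.273%.
On $20,000,000: 0.07273 × $20,000,000 = $1,454,600.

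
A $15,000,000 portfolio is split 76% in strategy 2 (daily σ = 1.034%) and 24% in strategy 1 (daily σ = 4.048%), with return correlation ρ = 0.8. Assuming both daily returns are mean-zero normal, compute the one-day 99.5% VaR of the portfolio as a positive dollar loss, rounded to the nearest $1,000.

$645,000

σ_p² = 0.76²·1.034² + 0.24²·4.048² + 2·0.8·0.76·0.24·1.034·4.048 = 2.7829 (%²).
σ_p = √2.7829 = 1.668%.
At 99.5%, z = 2.576.
VaR = 2.576 × 1.668% = 4.297%; on $15,000,000 that is $644,550.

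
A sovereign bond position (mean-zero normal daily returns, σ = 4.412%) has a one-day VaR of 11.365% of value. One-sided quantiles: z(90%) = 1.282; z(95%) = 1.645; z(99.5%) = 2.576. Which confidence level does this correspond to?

Implied z = VaR/σ = 11.365 / 4.412 = 2.576.
This matches z(99.5%) = 2.576.

99.5%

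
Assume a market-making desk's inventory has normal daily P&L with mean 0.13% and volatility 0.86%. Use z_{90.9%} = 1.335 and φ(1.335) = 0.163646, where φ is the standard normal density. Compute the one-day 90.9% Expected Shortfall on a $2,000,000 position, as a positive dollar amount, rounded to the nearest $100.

$28,300

Tail multiplier: φ(z)/(1−α) = 0.163646 / 0.091 = 1.798.
ES = −(0.13%) + 0.86% × 1.798 = 1.416%.
On $2,000,000: 0.01416 × $2,000,000 = $28,320.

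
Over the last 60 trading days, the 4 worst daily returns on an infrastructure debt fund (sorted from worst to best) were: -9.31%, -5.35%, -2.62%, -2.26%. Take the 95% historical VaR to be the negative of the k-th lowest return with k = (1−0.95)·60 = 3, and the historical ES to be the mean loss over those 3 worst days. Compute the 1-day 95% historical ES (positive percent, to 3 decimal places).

The 3 worst returns sum to -17.28%.
ES = −(-17.28%) / 3 = 5.76% ≈ 5.760%.

5.760%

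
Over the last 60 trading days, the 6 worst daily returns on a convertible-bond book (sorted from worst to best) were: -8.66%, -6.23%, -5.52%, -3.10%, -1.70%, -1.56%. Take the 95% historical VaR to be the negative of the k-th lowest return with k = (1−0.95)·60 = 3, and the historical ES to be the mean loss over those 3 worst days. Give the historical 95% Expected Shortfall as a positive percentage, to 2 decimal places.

The 3 worst returns sum to -20.41%.
ES = −(-20.41%) / 3 = 6.8033…% ≈ 6.80%.

6.80%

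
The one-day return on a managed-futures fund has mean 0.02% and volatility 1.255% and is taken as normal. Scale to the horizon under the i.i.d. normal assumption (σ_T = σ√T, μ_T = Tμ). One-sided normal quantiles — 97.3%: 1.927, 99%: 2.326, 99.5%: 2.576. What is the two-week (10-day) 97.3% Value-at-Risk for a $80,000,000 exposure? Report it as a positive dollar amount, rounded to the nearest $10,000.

$5,960,000

σ_{10d} = 1.255% × √10 = 3.969%; μ_{10d} = 10 × 0.02% = 0.200%.
VaR = −(0.200%) + 1.927 × 3.969% = 7.448%.
On $80,000,000: 0.07448 × $80,000,000 = $5,958,400.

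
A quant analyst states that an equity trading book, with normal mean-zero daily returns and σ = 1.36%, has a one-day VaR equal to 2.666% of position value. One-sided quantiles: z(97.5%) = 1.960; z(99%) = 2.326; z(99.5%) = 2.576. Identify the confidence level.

Implied z = VaR/σ = 2.666 / 1.36 = 1.960.
This matches z(97.5%) = 1.960.

97.5%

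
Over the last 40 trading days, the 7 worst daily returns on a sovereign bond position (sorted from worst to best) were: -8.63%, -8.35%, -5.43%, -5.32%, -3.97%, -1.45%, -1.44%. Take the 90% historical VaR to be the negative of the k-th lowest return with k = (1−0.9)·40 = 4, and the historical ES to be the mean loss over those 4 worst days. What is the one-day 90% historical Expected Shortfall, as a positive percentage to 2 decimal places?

6.93%

The 4 worst returns sum to -27.73%.
ES = −(-27.73%) / 4 = 6.9325% ≈ 6.93%.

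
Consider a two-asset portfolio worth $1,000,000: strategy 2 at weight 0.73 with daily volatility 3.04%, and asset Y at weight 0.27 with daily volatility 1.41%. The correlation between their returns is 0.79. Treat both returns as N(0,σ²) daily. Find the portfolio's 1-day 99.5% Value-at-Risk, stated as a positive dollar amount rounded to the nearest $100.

$65,200

σ_p² = 0.73²·3.04² + 0.27²·1.41² + 2·0.79·0.73·0.27·3.04·1.41 = 6.4046 (%²).
σ_p = √6.4046 = 2.531%.
At 99.5%, z = 2.576.
VaR = 2.576 × 2.531% = 6.520%; on $1,000,000 that is $65,200.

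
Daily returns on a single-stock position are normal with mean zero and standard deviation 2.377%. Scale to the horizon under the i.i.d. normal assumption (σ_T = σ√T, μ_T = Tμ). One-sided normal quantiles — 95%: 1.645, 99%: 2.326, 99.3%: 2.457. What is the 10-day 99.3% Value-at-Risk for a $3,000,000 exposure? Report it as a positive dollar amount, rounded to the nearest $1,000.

$554,000

σ_{10d} = 2.377% × √10 = 7.517%.
VaR = 2.457 × 7.517% = 18.469%.
On $3,000,000: 0.18469 × $3,000,000 = $554,070.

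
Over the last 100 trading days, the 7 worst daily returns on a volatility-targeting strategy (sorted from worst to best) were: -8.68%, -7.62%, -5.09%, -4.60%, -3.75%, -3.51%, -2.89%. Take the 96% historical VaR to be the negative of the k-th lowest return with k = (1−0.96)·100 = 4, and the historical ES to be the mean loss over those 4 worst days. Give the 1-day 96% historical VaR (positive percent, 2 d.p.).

k = 4; the 4th lowest return is -4.60%, so VaR = 4.60%.

4.60%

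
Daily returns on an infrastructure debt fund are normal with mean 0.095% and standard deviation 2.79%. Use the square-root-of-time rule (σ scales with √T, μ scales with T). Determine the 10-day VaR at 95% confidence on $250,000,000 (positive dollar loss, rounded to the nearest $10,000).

$33,910,000

At 95%, z = 1.645.
σ_{10d} = 2.79% × √10 = 8.823%; μ_{10d} = 10 × 0.095% = 0.950%.
VaR = −(0.950%) + 1.645 × 8.823% = 13.564%.
On $250,000,000: 0.13564 × $250,000,000 = $33,910,000.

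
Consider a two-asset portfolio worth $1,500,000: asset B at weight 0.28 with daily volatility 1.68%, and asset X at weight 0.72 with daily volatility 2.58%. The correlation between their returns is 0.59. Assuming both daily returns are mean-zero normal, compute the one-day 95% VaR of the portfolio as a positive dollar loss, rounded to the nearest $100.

σ_p² = 0.28²·1.68² + 0.72²·2.58² + 2·0.59·0.28·0.72·1.68·2.58 = 4.7031 (%²).
σ_p = √4.7031 = 2.169%.
At 95%, z = 1.645.
VaR = 1.645 × 2.169% = 3.568%; on $1,500,000 that is $53,520.

$53,500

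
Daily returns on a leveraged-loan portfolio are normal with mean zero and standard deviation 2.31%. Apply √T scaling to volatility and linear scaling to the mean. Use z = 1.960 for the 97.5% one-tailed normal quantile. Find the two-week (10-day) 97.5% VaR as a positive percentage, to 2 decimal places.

14.32%

σ_{10d} = 2.31% × √10 = 7.305%.
VaR = 1.960 × 7.305% = 14.318%.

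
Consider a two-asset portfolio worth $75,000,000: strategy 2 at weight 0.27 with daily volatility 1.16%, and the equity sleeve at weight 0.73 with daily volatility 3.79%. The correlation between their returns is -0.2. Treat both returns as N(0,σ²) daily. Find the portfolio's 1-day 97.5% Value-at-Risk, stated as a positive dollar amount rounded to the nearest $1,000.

σ_p² = 0.27²·1.16² + 0.73²·3.79² + 2·-0.2·0.27·0.73·1.16·3.79 = 7.4061 (%²).
σ_p = √7.4061 = 2.721%.
At 97.5%, z = 1.960.
VaR = 1.960 × 2.721% = 5.333%; on $75,000,000 that is $3,999,750.

$4,000,000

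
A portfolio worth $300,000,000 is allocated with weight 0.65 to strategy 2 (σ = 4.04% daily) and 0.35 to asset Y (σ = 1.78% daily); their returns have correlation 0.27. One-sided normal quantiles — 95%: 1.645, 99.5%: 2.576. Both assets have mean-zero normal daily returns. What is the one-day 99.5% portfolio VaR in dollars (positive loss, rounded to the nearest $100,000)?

σ_p² = 0.65²·4.04² + 0.35²·1.78² + 2·0.27·0.65·0.35·4.04·1.78 = 8.1674 (%²).
σ_p = √8.1674 = 2.858%.
VaR = 2.576 × 2.858% = 7.362%; on $300,000,000 that is $22,086,000.

$22,100,000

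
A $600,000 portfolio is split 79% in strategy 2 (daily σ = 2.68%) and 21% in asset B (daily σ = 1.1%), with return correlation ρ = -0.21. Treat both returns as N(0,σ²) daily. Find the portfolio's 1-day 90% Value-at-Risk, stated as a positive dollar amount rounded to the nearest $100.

$16,000

σ_p² = 0.79²·2.68² + 0.21²·1.1² + 2·-0.21·0.79·0.21·2.68·1.1 = 4.3305 (%²).
σ_p = √4.3305 = 2.081%.
At 90%, z = 1.282.
VaR = 1.282 × 2.081% = 2.668%; on $600,000 that is $16,008.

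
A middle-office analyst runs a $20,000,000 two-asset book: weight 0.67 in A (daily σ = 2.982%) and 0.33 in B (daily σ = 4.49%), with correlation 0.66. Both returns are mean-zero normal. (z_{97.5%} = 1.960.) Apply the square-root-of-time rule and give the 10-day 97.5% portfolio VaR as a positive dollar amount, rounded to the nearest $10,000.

$3,940,000

σ_p = √(0.67²·2.982² + 0.33²·4.49² + 2·0.66·0.67·0.33·2.982·4.49) = 3.177%.
σ_{10d} = 3.177% × √10 = 10.047%.
VaR = 1.960 × 10.047% = 19.692%; on $20,000,000 that is $3,938,400.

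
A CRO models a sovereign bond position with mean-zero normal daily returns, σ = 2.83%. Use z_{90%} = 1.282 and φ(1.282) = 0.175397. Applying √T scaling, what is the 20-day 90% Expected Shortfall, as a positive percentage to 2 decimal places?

22.20%

σ_{20d} = 2.83% × √20 = 12.656%.
ES multiplier = φ(z)/(1−α) = 0.175397/0.1 = 1.754.
ES = 12.656% × 1.754 = 22.199%.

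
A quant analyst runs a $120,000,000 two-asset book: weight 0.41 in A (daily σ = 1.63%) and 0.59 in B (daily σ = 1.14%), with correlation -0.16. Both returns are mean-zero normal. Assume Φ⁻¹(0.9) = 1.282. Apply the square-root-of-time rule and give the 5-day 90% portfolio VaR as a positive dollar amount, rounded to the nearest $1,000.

$2,989,000

σ_p = √(0.41²·1.63² + 0.59²·1.14² + 2·-0.16·0.41·0.59·1.63·1.14) = 0.869%.
σ_{5d} = 0.869% × √5 = 1.943%.
VaR = 1.282 × 1.943% = 2.491%; on $120,000,000 that is $2,989,200.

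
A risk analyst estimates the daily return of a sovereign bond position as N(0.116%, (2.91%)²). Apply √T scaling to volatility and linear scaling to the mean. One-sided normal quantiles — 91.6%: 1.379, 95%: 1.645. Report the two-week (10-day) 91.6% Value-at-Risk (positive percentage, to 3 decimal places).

σ_{10d} = 2.91% × √10 = 9.202%; μ_{10d} = 10 × 0.116% = 1.160%.
VaR = −(1.160%) + 1.379 × 9.202% = 11.530%.

11.530%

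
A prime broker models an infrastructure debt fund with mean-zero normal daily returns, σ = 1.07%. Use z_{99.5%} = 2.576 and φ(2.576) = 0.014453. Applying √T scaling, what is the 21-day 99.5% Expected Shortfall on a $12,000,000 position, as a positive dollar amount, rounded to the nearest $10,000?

σ_{21d} = 1.07% × √21 = 4.903%.
ES multiplier = φ(z)/(1−α) = 0.014453/0.005 = 2.891.
ES = 4.903% × 2.891 = 14.175%; on $12,000,000: $1,701,000.

$1,700,000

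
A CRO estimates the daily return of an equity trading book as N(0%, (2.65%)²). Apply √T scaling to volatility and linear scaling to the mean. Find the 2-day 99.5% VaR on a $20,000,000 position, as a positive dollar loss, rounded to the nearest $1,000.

$1,931,000

At 99.5%, z = 2.576.
σ_{2d} = 2.65% × √2 = 3.748%.
VaR = 2.576 × 3.748% = 9.655%.
On $20,000,000: 0.09655 × $20,000,000 = $1,931,000.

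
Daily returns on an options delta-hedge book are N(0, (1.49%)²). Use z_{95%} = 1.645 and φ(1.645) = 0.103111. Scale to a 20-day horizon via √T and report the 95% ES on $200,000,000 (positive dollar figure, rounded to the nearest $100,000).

$27,500,000

σ_{20d} = 1.49% × √20 = 6.663%.
ES multiplier = φ(z)/(1−α) = 0.103111/0.05 = 2.062.
ES = 6.663% × 2.062 = 13.739%; on $200,000,000: $27,478,000.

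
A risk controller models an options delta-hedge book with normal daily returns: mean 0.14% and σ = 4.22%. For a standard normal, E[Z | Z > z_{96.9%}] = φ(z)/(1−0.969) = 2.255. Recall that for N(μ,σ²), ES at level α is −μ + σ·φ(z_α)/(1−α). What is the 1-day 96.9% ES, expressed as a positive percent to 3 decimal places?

ES = −(0.14%) + 4.22% × 2.255 = 9.376%.

9.376%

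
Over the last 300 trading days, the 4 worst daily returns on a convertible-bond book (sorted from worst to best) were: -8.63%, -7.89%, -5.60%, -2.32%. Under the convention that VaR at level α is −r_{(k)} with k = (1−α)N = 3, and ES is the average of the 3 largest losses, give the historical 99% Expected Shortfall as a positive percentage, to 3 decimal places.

The 3 worst returns sum to -22.12%.
ES = −(-22.12%) / 3 = 7.3733…% ≈ 7.373%.

7.373%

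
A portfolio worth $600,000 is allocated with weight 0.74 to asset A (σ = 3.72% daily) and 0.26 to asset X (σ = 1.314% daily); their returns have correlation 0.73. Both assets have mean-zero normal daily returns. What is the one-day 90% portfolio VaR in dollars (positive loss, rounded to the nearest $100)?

σ_p² = 0.74²·3.72² + 0.26²·1.314² + 2·0.73·0.74·0.26·3.72·1.314 = 9.0677 (%²).
σ_p = √9.0677 = 3.011%.
At 90%, z = 1.282.
VaR = 1.282 × 3.011% = 3.860%; on $600,000 that is $23,160.

$23,200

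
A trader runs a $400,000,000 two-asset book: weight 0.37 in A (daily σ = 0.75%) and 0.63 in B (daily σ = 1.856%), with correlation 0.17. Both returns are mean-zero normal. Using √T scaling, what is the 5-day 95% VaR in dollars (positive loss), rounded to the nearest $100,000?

$18,300,000

σ_p = √(0.37²·0.75² + 0.63²·1.856² + 2·0.17·0.37·0.63·0.75·1.856) = 1.247%.
σ_{5d} = 1.247% × √5 = 2.788%.
z(95%) = 1.645.
VaR = 1.645 × 2.788% = 4.586%; on $400,000,000 that is $18,344,000.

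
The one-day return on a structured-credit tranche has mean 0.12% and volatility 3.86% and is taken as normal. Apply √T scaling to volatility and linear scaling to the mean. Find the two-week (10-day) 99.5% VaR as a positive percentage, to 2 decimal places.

At 99.5%, z = 2.576.
σ_{10d} = 3.86% × √10 = 12.206%; μ_{10d} = 10 × 0.12% = 1.200%.
VaR = −(1.200%) + 2.576 × 12.206% = 30.243%.

30.24%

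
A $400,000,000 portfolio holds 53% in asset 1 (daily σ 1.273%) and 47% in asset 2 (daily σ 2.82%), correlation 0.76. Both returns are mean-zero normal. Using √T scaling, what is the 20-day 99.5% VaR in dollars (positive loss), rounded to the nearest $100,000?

$87,100,000

σ_p = √(0.53²·1.273² + 0.47²·2.82² + 2·0.76·0.53·0.47·1.273·2.82) = 1.890%.
σ_{20d} = 1.890% × √20 = 8.452%.
z(99.5%) = 2.576.
VaR = 2.576 × 8.452% = 21.772%; on $400,000,000 that is $87,088,000.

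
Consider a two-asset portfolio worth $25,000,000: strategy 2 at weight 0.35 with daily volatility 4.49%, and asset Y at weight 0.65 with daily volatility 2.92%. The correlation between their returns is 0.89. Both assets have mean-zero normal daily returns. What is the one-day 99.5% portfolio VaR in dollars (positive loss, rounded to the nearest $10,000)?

σ_p² = 0.35²·4.49² + 0.65²·2.92² + 2·0.89·0.35·0.65·4.49·2.92 = 11.3812 (%²).
σ_p = √11.3812 = 3.374%.
At 99.5%, z = 2.576.
VaR = 2.576 × 3.374% = 8.691%; on $25,000,000 that is $2,172,750.

$2,170,000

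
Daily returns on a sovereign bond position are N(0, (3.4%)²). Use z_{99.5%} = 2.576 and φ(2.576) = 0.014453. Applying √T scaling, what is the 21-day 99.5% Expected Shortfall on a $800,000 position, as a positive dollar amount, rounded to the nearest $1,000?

σ_{21d} = 3.4% × √21 = 15.581%.
ES multiplier = φ(z)/(1−α) = 0.014453/0.005 = 2.891.
ES = 15.581% × 2.891 = 45.045%; on $800,000: $360,360.

$360,000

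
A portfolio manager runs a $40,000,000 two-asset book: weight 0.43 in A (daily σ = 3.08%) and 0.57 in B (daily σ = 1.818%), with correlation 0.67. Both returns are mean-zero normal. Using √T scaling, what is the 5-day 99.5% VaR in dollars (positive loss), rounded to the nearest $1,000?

σ_p = √(0.43²·3.08² + 0.57²·1.818² + 2·0.67·0.43·0.57·3.08·1.818) = 2.160%.
σ_{5d} = 2.160% × √5 = 4.830%.
z(99.5%) = 2.576.
VaR = 2.576 × 4.830% = 12.442%; on $40,000,000 that is $4,976,800.

$4,977,000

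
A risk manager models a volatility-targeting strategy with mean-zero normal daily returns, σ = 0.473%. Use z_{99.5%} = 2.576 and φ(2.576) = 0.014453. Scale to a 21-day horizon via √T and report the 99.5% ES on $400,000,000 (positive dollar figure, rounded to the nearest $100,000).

σ_{21d} = 0.473% × √21 = 2.168%.
ES multiplier = φ(z)/(1−α) = 0.014453/0.005 = 2.891.
ES = 2.168% × 2.891 = 6.268%; on $400,000,000: $25,072,000.

$25,100,000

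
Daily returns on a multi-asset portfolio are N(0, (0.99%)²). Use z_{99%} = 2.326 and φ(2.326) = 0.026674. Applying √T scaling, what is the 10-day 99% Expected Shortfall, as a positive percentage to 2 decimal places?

σ_{10d} = 0.99% × √10 = 3.131%.
ES multiplier = φ(z)/(1−α) = 0.026674/0.01 = 2.667.
ES = 3.131% × 2.667 = 8.350%.

8.35%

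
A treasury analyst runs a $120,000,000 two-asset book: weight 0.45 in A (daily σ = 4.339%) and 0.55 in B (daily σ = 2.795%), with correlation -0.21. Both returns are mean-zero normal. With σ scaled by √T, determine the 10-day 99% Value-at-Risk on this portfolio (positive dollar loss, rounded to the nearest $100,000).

σ_p = √(0.45²·4.339² + 0.55²·2.795² + 2·-0.21·0.45·0.55·4.339·2.795) = 2.217%.
σ_{10d} = 2.217% × √10 = 7.011%.
z(99%) = 2.326.
VaR = 2.326 × 7.011% = 16.308%; on $120,000,000 that is $19,569,600.

$19,600,000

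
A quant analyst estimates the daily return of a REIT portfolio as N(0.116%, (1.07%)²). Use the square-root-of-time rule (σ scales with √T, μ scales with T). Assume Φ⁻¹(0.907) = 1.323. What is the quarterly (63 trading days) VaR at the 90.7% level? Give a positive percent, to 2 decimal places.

3.93%

σ_{63d} = 1.07% × √63 = 8.493%; μ_{63d} = 63 × 0.116% = 7.308%.
VaR = −(7.308%) + 1.323 × 8.493% = 3.928%.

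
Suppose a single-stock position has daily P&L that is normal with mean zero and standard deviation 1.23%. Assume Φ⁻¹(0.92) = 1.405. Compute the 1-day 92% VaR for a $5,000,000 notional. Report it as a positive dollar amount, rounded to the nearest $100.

VaR = z·σ = 1.405 × 1.23% = 1.728%.
On $5,000,000: 0.01728 × $5,000,000 = $86,400.

$86,400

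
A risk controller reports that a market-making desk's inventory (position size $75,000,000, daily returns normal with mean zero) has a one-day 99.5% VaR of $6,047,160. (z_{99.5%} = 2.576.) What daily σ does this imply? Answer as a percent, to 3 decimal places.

VaR as a fraction: $6,047,160 / $75,000,000 = 8.063%.
σ = VaR / z = 8.063% / 2.576 = 3.130%.

3.130%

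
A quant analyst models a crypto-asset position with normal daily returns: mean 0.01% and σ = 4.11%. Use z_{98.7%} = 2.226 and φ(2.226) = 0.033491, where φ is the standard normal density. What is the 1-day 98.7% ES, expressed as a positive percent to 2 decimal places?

10.58%

Tail multiplier: φ(z)/(1−α) = 0.033491 / 0.013 = 2.576.
ES = −(0.01%) + 4.11% × 2.576 = 10.577%.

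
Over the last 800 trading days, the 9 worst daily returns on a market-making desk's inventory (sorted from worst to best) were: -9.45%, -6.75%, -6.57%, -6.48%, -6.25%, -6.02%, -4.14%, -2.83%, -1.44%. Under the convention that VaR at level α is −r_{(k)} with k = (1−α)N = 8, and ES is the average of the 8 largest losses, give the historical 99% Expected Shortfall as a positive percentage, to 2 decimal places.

6.06%

The 8 worst returns sum to -48.49%.
ES = −(-48.49%) / 8 = 6.06125% ≈ 6.06%.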